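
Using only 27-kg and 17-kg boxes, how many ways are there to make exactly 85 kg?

Need nonnegative integers with 27j + 17k = 85.
gcd(27, 17) = 1, and 27·(-5) + 17·(8) = 1.
So (j₀, k₀) = (-425, 680); general j = -425 + 17t, k = 680 - 27t.
j ≥ 0 ⇒ t ≥ 25; k ≥ 0 ⇒ t ≤ 25. That's 1 value of t.

1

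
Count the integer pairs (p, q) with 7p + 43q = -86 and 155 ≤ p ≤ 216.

2

gcd(43, 7) = 1.
By Bézout, 7*(-6) + 43*(1) = 1.
Particular solution: (0, -2).
General solution: p = 0 + 43t, q = -2 - 7t for integer t.
155 ≤ 0 + 43t ≤ 216 gives t ∈ [4, 5], which is 2 values.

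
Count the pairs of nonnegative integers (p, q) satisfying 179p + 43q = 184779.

gcd(179, 43) = 1.
By Bézout, 179·(-6) + 43·(25) = 1.
One solution: (38, 4139).
General: p = 38 + 43t, q = 4139 - 179t.
p ≥ 0 ⇒ t ≥ 0; q ≥ 0 ⇒ t ≤ 23. So t ∈ [0, 23]: 24 solutions.

24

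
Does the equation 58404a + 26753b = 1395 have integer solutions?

gcd(58404, 26753):
  58404 = 2·26753 + 4898
  26753 = 5·4898 + 2263
  4898 = 2·2263 + 372
  2263 = 6·372 + 31
  372 = 12·31
so gcd(58404, 26753) = 31.
31 divides 1395, so integer solutions exist.

yes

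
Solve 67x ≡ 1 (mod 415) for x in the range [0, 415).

223

gcd(415, 67) = 1  (415 = 6×67 + 13, 67 = 5×13 + 2, 13 = 6×2 + 1, 2 = 2×1).
Back-substituting, 67×(-192) + 415×(31) = 1.
So 67×-192 ≡ 1 (mod 415), and -192 mod 415 = 223.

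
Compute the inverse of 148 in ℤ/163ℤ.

76

gcd(163, 148) = 1  (163 = 1·148 + 15, 148 = 9·15 + 13, 15 = 1·13 + 2, 13 = 6·2 + 1, 2 = 2·1).
Back-substituting, 148·(76) + 163·(-69) = 1.
So 148·76 ≡ 1 (mod 163), and 76 mod 163 = 76.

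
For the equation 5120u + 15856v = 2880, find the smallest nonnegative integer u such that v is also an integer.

gcd(15856, 5120) = 16  (15856 = 3×5120 + 496, 5120 = 10×496 + 160, 496 = 3×160 + 16, 160 = 10×16).
16 divides 2880, so solutions exist.
Back-substituting, 5120×(-96) + 15856×(31) = 16.
Scale by 2880/16 = 180: (u₀, v₀) = (-17280, 5580).
General solution: u = -17280 + 991t, v = 5580 - 320t for integer t.
u ≥ 0: smallest is -17280 mod 991 = 558 (at t = 18), with v = -180.

558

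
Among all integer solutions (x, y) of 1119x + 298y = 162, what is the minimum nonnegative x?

108

gcd(1119, 298) = 1  (1119 = 3*298 + 225, 298 = 1*225 + 73, 225 = 3*73 + 6, 73 = 12*6 + 1, 6 = 6*1).
1 divides 162, so solutions exist.
Back-substituting, 1119*(-49) + 298*(184) = 1.
Scale by 162/1 = 162: (x₀, y₀) = (-7938, 29808).
General solution: x = -7938 + 298t, y = 29808 - 1119t for integer t.
x ≥ 0: smallest is -7938 mod 298 = 108 (at t = 27), with y = -405.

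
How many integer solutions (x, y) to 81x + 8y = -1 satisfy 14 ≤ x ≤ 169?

gcd(81, 8):
  81 = 10*8 + 1
  8 = 8*1
so gcd(81, 8) = 1.
Back-substitute for Bézout coefficients:
  1 = 81 - 10*8
  ... = 81*(1) + 8*(-10)
Scale by -1: particular solution (-1, 10); reduce x mod 8: (7, -71).
General solution: x = 7 + 8t, y = -71 - 81t for integer t.
14 ≤ 7 + 8t ≤ 169 gives t ∈ [1, 20], which is 20 values.

20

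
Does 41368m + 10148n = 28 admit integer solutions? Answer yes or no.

gcd(41368, 10148):
  41368 = 4*10148 + 776
  10148 = 13*776 + 60
  776 = 12*60 + 56
  60 = 1*56 + 4
  56 = 14*4
so gcd(41368, 10148) = 4.
4 divides 28, so integer solutions exist.

yes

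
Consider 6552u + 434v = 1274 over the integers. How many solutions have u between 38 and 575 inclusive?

17

gcd(6552, 434):
  6552 = 15·434 + 42
  434 = 10·42 + 14
  42 = 3·14
so gcd(6552, 434) = 14.
Back-substitute for Bézout coefficients:
  14 = 434 - 10·42
  ... = 6552·(-10) + 434·(151)
Scale by 91: particular solution (-910, 13741); reduce u mod 31: (20, -299).
General solution: u = 20 + 31t, v = -299 - 468t for integer t.
38 ≤ 20 + 31t ≤ 575 gives t ∈ [1, 17], which is 17 values.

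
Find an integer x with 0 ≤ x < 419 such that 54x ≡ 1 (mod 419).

gcd(419, 54) = 1  (419 = 7×54 + 41, 54 = 1×41 + 13, 41 = 3×13 + 2, 13 = 6×2 + 1, 2 = 2×1).
Back-substituting, 54×(194) + 419×(-25) = 1.
So 54×194 ≡ 1 (mod 419), and 194 mod 419 = 194.

194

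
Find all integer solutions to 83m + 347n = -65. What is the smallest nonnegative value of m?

133

gcd(347, 83):
  347 = 4*83 + 15
  83 = 5*15 + 8
  15 = 1*8 + 7
  8 = 1*7 + 1
  7 = 7*1
so gcd(347, 83) = 1.
1 divides -65, so solutions exist.
Back-substitute for Bézout coefficients:
  1 = 8 - 1*7
  ... = 83*(46) + 347*(-11)
Scale by -65/1 = -65: (m₀, n₀) = (-2990, 715).
General solution: m = -2990 + 347t, n = 715 - 83t for integer t.
m ≥ 0: smallest is -2990 mod 347 = 133 (at t = 9), with n = -32.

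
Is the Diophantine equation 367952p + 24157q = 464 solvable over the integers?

gcd(367952, 24157) = 29  (367952 = 15·24157 + 5597, 24157 = 4·5597 + 1769, 5597 = 3·1769 + 290, 1769 = 6·290 + 29, 290 = 10·29).
29 divides 464, so integer solutions exist.

yes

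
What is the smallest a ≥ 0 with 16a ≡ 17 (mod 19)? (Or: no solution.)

7

gcd(19, 16) = 1.
1 divides 17, so solutions exist.
By Bézout, 16×(6) + 19×(-5) = 1.
So 16×(6) ≡ 1 (mod 19); multiply by 17: a ≡ 102 (mod 19).
Smallest nonnegative: a = 102 mod 19 = 7.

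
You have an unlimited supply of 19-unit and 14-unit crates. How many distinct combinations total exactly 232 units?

1

Need nonnegative integers with 19j + 14k = 232.
gcd(19, 14) = 1, and 19·(3) + 14·(-4) = 1.
So (j₀, k₀) = (696, -928); general j = 696 + 14t, k = -928 - 19t.
j ≥ 0 ⇒ t ≥ -49; k ≥ 0 ⇒ t ≤ -49. That's 1 value of t.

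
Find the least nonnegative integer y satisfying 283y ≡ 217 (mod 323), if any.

148

gcd(323, 283) = 1  (323 = 1·283 + 40, 283 = 7·40 + 3, 40 = 13·3 + 1, 3 = 3·1).
1 divides 217, so solutions exist.
Back-substituting, 283·(-105) + 323·(92) = 1.
So 283·(-105) ≡ 1 (mod 323); multiply by 217: y ≡ -22785 (mod 323).
Smallest nonnegative: y = -22785 mod 323 = 148.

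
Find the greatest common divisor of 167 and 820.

gcd(820, 167):
  820 = 4·167 + 152
  167 = 1·152 + 15
  152 = 10·15 + 2
  15 = 7·2 + 1
  2 = 2·1
so gcd(820, 167) = 1.

1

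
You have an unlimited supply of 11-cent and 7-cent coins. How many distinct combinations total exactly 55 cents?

Need nonnegative integers with 11j + 7k = 55.
gcd(11, 7) = 1, and 11·(2) + 7·(-3) = 1.
So (j₀, k₀) = (110, -165); general j = 110 + 7t, k = -165 - 11t.
j ≥ 0 ⇒ t ≥ -15; k ≥ 0 ⇒ t ≤ -15. That's 1 value of t.

1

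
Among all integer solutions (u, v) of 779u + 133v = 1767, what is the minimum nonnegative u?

gcd(779, 133):
  779 = 5×133 + 114
  133 = 1×114 + 19
  114 = 6×19
so gcd(779, 133) = 19.
19 divides 1767, so solutions exist.
Back-substitute for Bézout coefficients:
  19 = 133 - 1×114
  ... = 779×(-1) + 133×(6)
Scale by 1767/19 = 93: (u₀, v₀) = (-93, 558).
General solution: u = -93 + 7t, v = 558 - 41t for integer t.
u ≥ 0: smallest is -93 mod 7 = 5 (at t = 14), with v = -16.

5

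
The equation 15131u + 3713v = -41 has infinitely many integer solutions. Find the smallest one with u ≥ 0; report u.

1690

gcd(15131, 3713):
  15131 = 4·3713 + 279
  3713 = 13·279 + 86
  279 = 3·86 + 21
  86 = 4·21 + 2
  21 = 10·2 + 1
  2 = 2·1
so gcd(15131, 3713) = 1.
1 divides -41, so solutions exist.
Back-substitute for Bézout coefficients:
  1 = 21 - 10·2
  ... = 15131·(1770) + 3713·(-7213)
Scale by -41/1 = -41: (u₀, v₀) = (-72570, 295733).
General solution: u = -72570 + 3713t, v = 295733 - 15131t for integer t.
u ≥ 0: smallest is -72570 mod 3713 = 1690 (at t = 20), with v = -6887.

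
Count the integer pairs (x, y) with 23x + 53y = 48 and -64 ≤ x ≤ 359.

8

gcd(53, 23) = 1.
By Bézout, 23*(-23) + 53*(10) = 1.
Particular solution: (9, -3).
General solution: x = 9 + 53t, y = -3 - 23t for integer t.
-64 ≤ 9 + 53t ≤ 359 gives t ∈ [-1, 6], which is 8 values.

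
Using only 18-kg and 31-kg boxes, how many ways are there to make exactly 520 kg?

Need nonnegative integers with 18j + 31k = 520.
gcd(18, 31) = 1, and 18·(-12) + 31·(7) = 1.
So (j₀, k₀) = (-6240, 3640); general j = -6240 + 31t, k = 3640 - 18t.
j ≥ 0 ⇒ t ≥ 202; k ≥ 0 ⇒ t ≤ 202. That's 1 value of t.

1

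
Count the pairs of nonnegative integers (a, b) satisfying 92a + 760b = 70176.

gcd(760, 92):
  760 = 8×92 + 24
  92 = 3×24 + 20
  24 = 1×20 + 4
  20 = 5×4
so gcd(760, 92) = 4.
Back-substitute for Bézout coefficients:
  4 = 24 - 1×20
  ... = 92×(-33) + 760×(4)
Scale by 17544: one solution is (-578952, 70176). Reduce a mod 190: (168, 72).
General: a = 168 + 190t, b = 72 - 23t.
a ≥ 0 ⇒ t ≥ 0; b ≥ 0 ⇒ t ≤ 3. So t ∈ [0, 3]: 4 solutions.

4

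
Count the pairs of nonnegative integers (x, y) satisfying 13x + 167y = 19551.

9

gcd(167, 13) = 1.
By Bézout, 13×(-77) + 167×(6) = 1.
One solution: (78, 111).
General: x = 78 + 167t, y = 111 - 13t.
x ≥ 0 ⇒ t ≥ 0; y ≥ 0 ⇒ t ≤ 8. So t ∈ [0, 8]: 9 solutions.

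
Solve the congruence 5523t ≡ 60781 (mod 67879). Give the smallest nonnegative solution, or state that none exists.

773

gcd(67879, 5523) = 7.
7 divides 60781, so solutions exist.
By Bézout, 5523*(-4658) + 67879*(379) = 7.
So 5523*(-4658) ≡ 7 (mod 67879); multiply by 8683: t ≡ -40445414 (mod 9697).
Smallest nonnegative: t = -40445414 mod 9697 = 773.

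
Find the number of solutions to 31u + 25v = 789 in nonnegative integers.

gcd(31, 25) = 1  (31 = 1*25 + 6, 25 = 4*6 + 1, 6 = 6*1).
Back-substituting, 31*(-4) + 25*(5) = 1.
Scale by 789: one solution is (-3156, 3945). Reduce u mod 25: (19, 8).
General: u = 19 + 25t, v = 8 - 31t.
u ≥ 0 ⇒ t ≥ 0; v ≥ 0 ⇒ t ≤ 0. So t ∈ [0, 0]: 1 solution.

1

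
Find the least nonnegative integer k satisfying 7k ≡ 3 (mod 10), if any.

9

gcd(10, 7) = 1.
1 divides 3, so solutions exist.
By Bézout, 7*(3) + 10*(-2) = 1.
So 7*(3) ≡ 1 (mod 10); multiply by 3: k ≡ 9 (mod 10).
Smallest nonnegative: k = 9 mod 10 = 9.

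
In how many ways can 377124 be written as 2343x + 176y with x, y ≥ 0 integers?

10

gcd(2343, 176) = 11  (2343 = 13×176 + 55, 176 = 3×55 + 11, 55 = 5×11).
Back-substituting, 2343×(-3) + 176×(40) = 11.
Scale by 34284: one solution is (-102852, 1371360). Reduce x mod 16: (12, 1983).
General: x = 12 + 16t, y = 1983 - 213t.
x ≥ 0 ⇒ t ≥ 0; y ≥ 0 ⇒ t ≤ 9. So t ∈ [0, 9]: 10 solutions.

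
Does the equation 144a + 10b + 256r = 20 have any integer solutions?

yes

gcd(144, 10) = 2  (144 = 14×10 + 4, 10 = 2×4 + 2, 4 = 2×2).
gcd(2, 256) = 2.
2 divides 20, so integer solutions exist.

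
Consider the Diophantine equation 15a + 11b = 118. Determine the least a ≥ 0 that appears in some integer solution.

gcd(15, 11) = 1  (15 = 1×11 + 4, 11 = 2×4 + 3, 4 = 1×3 + 1, 3 = 3×1).
1 divides 118, so solutions exist.
Back-substituting, 15×(3) + 11×(-4) = 1.
Scale by 118/1 = 118: (a₀, b₀) = (354, -472).
General solution: a = 354 + 11t, b = -472 - 15t for integer t.
a ≥ 0: smallest is 354 mod 11 = 2 (at t = -32), with b = 8.

2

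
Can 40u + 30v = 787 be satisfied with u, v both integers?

gcd(40, 30) = 10  (40 = 1*30 + 10, 30 = 3*10).
10 does not divide 787 (remainder 7), so no integer solutions.

no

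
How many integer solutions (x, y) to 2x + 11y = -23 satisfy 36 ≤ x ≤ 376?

31

gcd(11, 2) = 1  (11 = 5×2 + 1, 2 = 2×1).
Back-substituting, 2×(-5) + 11×(1) = 1.
Scale by -23: particular solution (115, -23); reduce x mod 11: (5, -3).
General solution: x = 5 + 11t, y = -3 - 2t for integer t.
36 ≤ 5 + 11t ≤ 376 gives t ∈ [3, 33], which is 31 values.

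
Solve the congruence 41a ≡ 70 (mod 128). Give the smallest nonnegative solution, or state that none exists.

gcd(128, 41):
  128 = 3*41 + 5
  41 = 8*5 + 1
  5 = 5*1
so gcd(128, 41) = 1.
1 divides 70, so solutions exist.
Back-substitute for Bézout coefficients:
  1 = 41 - 8*5
  ... = 41*(25) + 128*(-8)
So 41*(25) ≡ 1 (mod 128); multiply by 70: a ≡ 1750 (mod 128).
Smallest nonnegative: a = 1750 mod 128 = 86.

86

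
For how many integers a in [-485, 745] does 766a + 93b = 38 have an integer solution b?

gcd(766, 93) = 1  (766 = 8·93 + 22, 93 = 4·22 + 5, 22 = 4·5 + 2, 5 = 2·2 + 1, 2 = 2·1).
Back-substituting, 766·(-38) + 93·(313) = 1.
Scale by 38: particular solution (-1444, 11894); reduce a mod 93: (44, -362).
General solution: a = 44 + 93t, b = -362 - 766t for integer t.
-485 ≤ 44 + 93t ≤ 745 gives t ∈ [-5, 7], which is 13 values.

13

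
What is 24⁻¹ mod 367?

gcd(367, 24) = 1.
By Bézout, 24·(-107) + 367·(7) = 1.
So 24·-107 ≡ 1 (mod 367), and -107 mod 367 = 260.

260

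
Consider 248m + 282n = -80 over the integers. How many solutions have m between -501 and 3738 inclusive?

gcd(282, 248):
  282 = 1·248 + 34
  248 = 7·34 + 10
  34 = 3·10 + 4
  10 = 2·4 + 2
  4 = 2·2
so gcd(282, 248) = 2.
Back-substitute for Bézout coefficients:
  2 = 10 - 2·4
  ... = 248·(58) + 282·(-51)
Scale by -40: particular solution (-2320, 2040); reduce m mod 141: (77, -68).
General solution: m = 77 + 141t, n = -68 - 124t for integer t.
-501 ≤ 77 + 141t ≤ 3738 gives t ∈ [-4, 25], which is 30 values.

30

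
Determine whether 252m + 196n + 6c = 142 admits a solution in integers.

yes

gcd(252, 196) = 28  (252 = 1*196 + 56, 196 = 3*56 + 28, 56 = 2*28).
gcd(28, 6) = 2.
2 divides 142, so integer solutions exist.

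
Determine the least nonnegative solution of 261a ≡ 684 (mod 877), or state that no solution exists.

426

gcd(877, 261) = 1.
1 divides 684, so solutions exist.
By Bézout, 261×(-84) + 877×(25) = 1.
So 261×(-84) ≡ 1 (mod 877); multiply by 684: a ≡ -57456 (mod 877).
Smallest nonnegative: a = -57456 mod 877 = 426.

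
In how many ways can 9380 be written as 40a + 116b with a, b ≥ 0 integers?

8

gcd(116, 40) = 4  (116 = 2*40 + 36, 40 = 1*36 + 4, 36 = 9*4).
Back-substituting, 40*(3) + 116*(-1) = 4.
Scale by 2345: one solution is (7035, -2345). Reduce a mod 29: (17, 75).
General: a = 17 + 29t, b = 75 - 10t.
a ≥ 0 ⇒ t ≥ 0; b ≥ 0 ⇒ t ≤ 7. So t ∈ [0, 7]: 8 solutions.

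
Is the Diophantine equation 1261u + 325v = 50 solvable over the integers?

no

gcd(1261, 325) = 13  (1261 = 3·325 + 286, 325 = 1·286 + 39, 286 = 7·39 + 13, 39 = 3·13).
13 does not divide 50 (remainder 11), so no integer solutions.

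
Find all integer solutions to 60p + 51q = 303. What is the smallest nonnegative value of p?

11

gcd(60, 51) = 3  (60 = 1×51 + 9, 51 = 5×9 + 6, 9 = 1×6 + 3, 6 = 2×3).
3 divides 303, so solutions exist.
Back-substituting, 60×(6) + 51×(-7) = 3.
Scale by 303/3 = 101: (p₀, q₀) = (606, -707).
General solution: p = 606 + 17t, q = -707 - 20t for integer t.
p ≥ 0: smallest is 606 mod 17 = 11 (at t = -35), with q = -7.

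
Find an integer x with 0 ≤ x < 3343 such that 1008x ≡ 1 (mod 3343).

gcd(3343, 1008):
  3343 = 3·1008 + 319
  1008 = 3·319 + 51
  319 = 6·51 + 13
  51 = 3·13 + 12
  13 = 1·12 + 1
  12 = 12·1
so gcd(3343, 1008) = 1.
Back-substitute for Bézout coefficients:
  1 = 13 - 1·12
  ... = 1008·(-262) + 3343·(79)
So 1008·-262 ≡ 1 (mod 3343), and -262 mod 3343 = 3081.

3081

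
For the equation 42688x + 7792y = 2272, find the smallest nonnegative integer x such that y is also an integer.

172

gcd(42688, 7792):
  42688 = 5*7792 + 3728
  7792 = 2*3728 + 336
  3728 = 11*336 + 32
  336 = 10*32 + 16
  32 = 2*16
so gcd(42688, 7792) = 16.
16 divides 2272, so solutions exist.
Back-substitute for Bézout coefficients:
  16 = 336 - 10*32
  ... = 42688*(-232) + 7792*(1271)
Scale by 2272/16 = 142: (x₀, y₀) = (-32944, 180482).
General solution: x = -32944 + 487t, y = 180482 - 2668t for integer t.
x ≥ 0: smallest is -32944 mod 487 = 172 (at t = 68), with y = -942.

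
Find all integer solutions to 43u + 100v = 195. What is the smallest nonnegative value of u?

gcd(100, 43):
  100 = 2×43 + 14
  43 = 3×14 + 1
  14 = 14×1
so gcd(100, 43) = 1.
1 divides 195, so solutions exist.
Back-substitute for Bézout coefficients:
  1 = 43 - 3×14
  ... = 43×(7) + 100×(-3)
Scale by 195/1 = 195: (u₀, v₀) = (1365, -585).
General solution: u = 1365 + 100t, v = -585 - 43t for integer t.
u ≥ 0: smallest is 1365 mod 100 = 65 (at t = -13), with v = -26.

65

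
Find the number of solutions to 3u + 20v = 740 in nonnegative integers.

13

gcd(20, 3):
  20 = 6·3 + 2
  3 = 1·2 + 1
  2 = 2·1
so gcd(20, 3) = 1.
Back-substitute for Bézout coefficients:
  1 = 3 - 1·2
  ... = 3·(7) + 20·(-1)
Scale by 740: one solution is (5180, -740). Reduce u mod 20: (0, 37).
General: u = 0 + 20t, v = 37 - 3t.
u ≥ 0 ⇒ t ≥ 0; v ≥ 0 ⇒ t ≤ 12. So t ∈ [0, 12]: 13 solutions.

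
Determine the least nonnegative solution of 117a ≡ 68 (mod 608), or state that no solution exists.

276

gcd(608, 117) = 1  (608 = 5*117 + 23, 117 = 5*23 + 2, 23 = 11*2 + 1, 2 = 2*1).
1 divides 68, so solutions exist.
Back-substituting, 117*(-291) + 608*(56) = 1.
So 117*(-291) ≡ 1 (mod 608); multiply by 68: a ≡ -19788 (mod 608).
Smallest nonnegative: a = -19788 mod 608 = 276.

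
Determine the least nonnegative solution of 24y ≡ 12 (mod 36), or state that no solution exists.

gcd(36, 24):
  36 = 1·24 + 12
  24 = 2·12
so gcd(36, 24) = 12.
12 divides 12, so solutions exist.
Back-substitute for Bézout coefficients:
  12 = 36 - 1·24
  ... = 24·(-1) + 36·(1)
So 24·(-1) ≡ 12 (mod 36); multiply by 1: y ≡ -1 (mod 3).
Smallest nonnegative: y = -1 mod 3 = 2.

2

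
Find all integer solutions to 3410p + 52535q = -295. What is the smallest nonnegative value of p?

1217

gcd(52535, 3410):
  52535 = 15*3410 + 1385
  3410 = 2*1385 + 640
  1385 = 2*640 + 105
  640 = 6*105 + 10
  105 = 10*10 + 5
  10 = 2*5
so gcd(52535, 3410) = 5.
5 divides -295, so solutions exist.
Back-substitute for Bézout coefficients:
  5 = 105 - 10*10
  ... = 3410*(-5007) + 52535*(325)
Scale by -295/5 = -59: (p₀, q₀) = (295413, -19175).
General solution: p = 295413 + 10507t, q = -19175 - 682t for integer t.
p ≥ 0: smallest is 295413 mod 10507 = 1217 (at t = -28), with q = -79.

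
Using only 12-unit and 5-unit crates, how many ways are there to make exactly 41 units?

1

Need nonnegative integers with 12j + 5k = 41.
gcd(12, 5) = 1, and 12·(-2) + 5·(5) = 1.
So (j₀, k₀) = (-82, 205); general j = -82 + 5t, k = 205 - 12t.
j ≥ 0 ⇒ t ≥ 17; k ≥ 0 ⇒ t ≤ 17. That's 1 value of t.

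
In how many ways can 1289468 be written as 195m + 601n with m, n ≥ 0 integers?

gcd(601, 195) = 1.
By Bézout, 195*(-188) + 601*(61) = 1.
One solution: (578, 1958).
General: m = 578 + 601t, n = 1958 - 195t.
m ≥ 0 ⇒ t ≥ 0; n ≥ 0 ⇒ t ≤ 10. So t ∈ [0, 10]: 11 solutions.

11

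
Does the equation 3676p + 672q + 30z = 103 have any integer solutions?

gcd(3676, 672):
  3676 = 5×672 + 316
  672 = 2×316 + 40
  316 = 7×40 + 36
  40 = 1×36 + 4
  36 = 9×4
so gcd(3676, 672) = 4.
gcd(4, 30) = 2.
2 does not divide 103 (remainder 1), so no integer solutions.

no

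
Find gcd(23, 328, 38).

1

gcd(328, 23) = 1.
gcd(1, 38) = 1.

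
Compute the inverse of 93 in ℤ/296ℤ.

gcd(296, 93) = 1.
By Bézout, 93·(-35) + 296·(11) = 1.
So 93·-35 ≡ 1 (mod 296), and -35 mod 296 = 261.

261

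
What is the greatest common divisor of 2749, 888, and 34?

1

gcd(2749, 888) = 1.
gcd(1, 34) = 1.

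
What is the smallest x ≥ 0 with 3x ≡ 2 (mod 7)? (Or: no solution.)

3

gcd(7, 3) = 1.
1 divides 2, so solutions exist.
By Bézout, 3·(-2) + 7·(1) = 1.
So 3·(-2) ≡ 1 (mod 7); multiply by 2: x ≡ -4 (mod 7).
Smallest nonnegative: x = -4 mod 7 = 3.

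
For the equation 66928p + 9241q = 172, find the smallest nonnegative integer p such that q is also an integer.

5402

gcd(66928, 9241):
  66928 = 7*9241 + 2241
  9241 = 4*2241 + 277
  2241 = 8*277 + 25
  277 = 11*25 + 2
  25 = 12*2 + 1
  2 = 2*1
so gcd(66928, 9241) = 1.
1 divides 172, so solutions exist.
Back-substitute for Bézout coefficients:
  1 = 25 - 12*2
  ... = 66928*(4437) + 9241*(-32135)
Scale by 172/1 = 172: (p₀, q₀) = (763164, -5527220).
General solution: p = 763164 + 9241t, q = -5527220 - 66928t for integer t.
p ≥ 0: smallest is 763164 mod 9241 = 5402 (at t = -82), with q = -39124.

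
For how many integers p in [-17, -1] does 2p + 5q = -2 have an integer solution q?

4

gcd(5, 2) = 1  (5 = 2·2 + 1, 2 = 2·1).
Back-substituting, 2·(-2) + 5·(1) = 1.
Scale by -2: particular solution (4, -2); reduce p mod 5: (4, -2).
General solution: p = 4 + 5t, q = -2 - 2t for integer t.
-17 ≤ 4 + 5t ≤ -1 gives t ∈ [-4, -1], which is 4 values.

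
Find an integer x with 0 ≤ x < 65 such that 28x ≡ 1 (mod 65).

gcd(65, 28) = 1.
By Bézout, 28·(7) + 65·(-3) = 1.
So 28·7 ≡ 1 (mod 65), and 7 mod 65 = 7.

7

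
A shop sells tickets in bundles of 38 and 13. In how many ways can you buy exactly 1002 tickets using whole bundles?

Need nonnegative integers with 38j + 13k = 1002.
gcd(38, 13) = 1, and 38·(-1) + 13·(3) = 1.
So (j₀, k₀) = (-1002, 3006); general j = -1002 + 13t, k = 3006 - 38t.
j ≥ 0 ⇒ t ≥ 78; k ≥ 0 ⇒ t ≤ 79. That's 2 values of t.

2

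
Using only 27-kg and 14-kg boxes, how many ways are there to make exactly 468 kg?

1

Need nonnegative integers with 27j + 14k = 468.
gcd(27, 14) = 1, and 27·(-1) + 14·(2) = 1.
So (j₀, k₀) = (-468, 936); general j = -468 + 14t, k = 936 - 27t.
j ≥ 0 ⇒ t ≥ 34; k ≥ 0 ⇒ t ≤ 34. That's 1 value of t.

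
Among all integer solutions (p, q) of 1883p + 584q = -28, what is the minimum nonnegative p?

508

gcd(1883, 584):
  1883 = 3×584 + 131
  584 = 4×131 + 60
  131 = 2×60 + 11
  60 = 5×11 + 5
  11 = 2×5 + 1
  5 = 5×1
so gcd(1883, 584) = 1.
1 divides -28, so solutions exist.
Back-substitute for Bézout coefficients:
  1 = 11 - 2×5
  ... = 1883×(107) + 584×(-345)
Scale by -28/1 = -28: (p₀, q₀) = (-2996, 9660).
General solution: p = -2996 + 584t, q = 9660 - 1883t for integer t.
p ≥ 0: smallest is -2996 mod 584 = 508 (at t = 6), with q = -1638.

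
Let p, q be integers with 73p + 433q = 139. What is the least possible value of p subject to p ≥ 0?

gcd(433, 73) = 1.
1 divides 139, so solutions exist.
By Bézout, 73*(-172) + 433*(29) = 1.
Scale by 139/1 = 139: (p₀, q₀) = (-23908, 4031).
General solution: p = -23908 + 433t, q = 4031 - 73t for integer t.
p ≥ 0: smallest is -23908 mod 433 = 340 (at t = 56), with q = -57.

340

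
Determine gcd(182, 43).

gcd(182, 43) = 1  (182 = 4*43 + 10, 43 = 4*10 + 3, 10 = 3*3 + 1, 3 = 3*1).

1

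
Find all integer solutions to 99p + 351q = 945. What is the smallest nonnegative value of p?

gcd(351, 99) = 9.
9 divides 945, so solutions exist.
By Bézout, 99*(-7) + 351*(2) = 9.
Scale by 945/9 = 105: (p₀, q₀) = (-735, 210).
General solution: p = -735 + 39t, q = 210 - 11t for integer t.
p ≥ 0: smallest is -735 mod 39 = 6 (at t = 19), with q = 1.

6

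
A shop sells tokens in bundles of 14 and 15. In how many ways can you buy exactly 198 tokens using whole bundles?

1

Need nonnegative integers with 14j + 15k = 198.
gcd(14, 15) = 1, and 14·(-1) + 15·(1) = 1.
So (j₀, k₀) = (-198, 198); general j = -198 + 15t, k = 198 - 14t.
j ≥ 0 ⇒ t ≥ 14; k ≥ 0 ⇒ t ≤ 14. That's 1 value of t.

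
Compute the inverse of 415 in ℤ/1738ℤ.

gcd(1738, 415):
  1738 = 4×415 + 78
  415 = 5×78 + 25
  78 = 3×25 + 3
  25 = 8×3 + 1
  3 = 3×1
so gcd(1738, 415) = 1.
Back-substitute for Bézout coefficients:
  1 = 25 - 8×3
  ... = 415×(557) + 1738×(-133)
So 415×557 ≡ 1 (mod 1738), and 557 mod 1738 = 557.

557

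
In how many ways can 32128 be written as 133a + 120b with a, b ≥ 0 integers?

gcd(133, 120):
  133 = 1×120 + 13
  120 = 9×13 + 3
  13 = 4×3 + 1
  3 = 3×1
so gcd(133, 120) = 1.
Back-substitute for Bézout coefficients:
  1 = 13 - 4×3
  ... = 133×(37) + 120×(-41)
Scale by 32128: one solution is (1188736, -1317248). Reduce a mod 120: (16, 250).
General: a = 16 + 120t, b = 250 - 133t.
a ≥ 0 ⇒ t ≥ 0; b ≥ 0 ⇒ t ≤ 1. So t ∈ [0, 1]: 2 solutions.

2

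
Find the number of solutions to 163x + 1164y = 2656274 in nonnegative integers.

14

gcd(1164, 163) = 1.
By Bézout, 163*(-557) + 1164*(78) = 1.
One solution: (650, 2191).
General: x = 650 + 1164t, y = 2191 - 163t.
x ≥ 0 ⇒ t ≥ 0; y ≥ 0 ⇒ t ≤ 13. So t ∈ [0, 13]: 14 solutions.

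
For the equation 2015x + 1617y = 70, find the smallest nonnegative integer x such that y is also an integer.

gcd(2015, 1617):
  2015 = 1·1617 + 398
  1617 = 4·398 + 25
  398 = 15·25 + 23
  25 = 1·23 + 2
  23 = 11·2 + 1
  2 = 2·1
so gcd(2015, 1617) = 1.
1 divides 70, so solutions exist.
Back-substitute for Bézout coefficients:
  1 = 23 - 11·2
  ... = 2015·(776) + 1617·(-967)
Scale by 70/1 = 70: (x₀, y₀) = (54320, -67690).
General solution: x = 54320 + 1617t, y = -67690 - 2015t for integer t.
x ≥ 0: smallest is 54320 mod 1617 = 959 (at t = -33), with y = -1195.

959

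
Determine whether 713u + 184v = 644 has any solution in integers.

gcd(713, 184) = 23.
23 divides 644, so integer solutions exist.

yes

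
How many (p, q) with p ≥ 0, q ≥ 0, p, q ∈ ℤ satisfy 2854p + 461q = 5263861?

gcd(2854, 461) = 1  (2854 = 6·461 + 88, 461 = 5·88 + 21, 88 = 4·21 + 4, 21 = 5·4 + 1, 4 = 4·1).
Back-substituting, 2854·(-110) + 461·(681) = 1.
Scale by 5263861: one solution is (-579024710, 3584689341). Reduce p mod 461: (49, 11115).
General: p = 49 + 461t, q = 11115 - 2854t.
p ≥ 0 ⇒ t ≥ 0; q ≥ 0 ⇒ t ≤ 3. So t ∈ [0, 3]: 4 solutions.

4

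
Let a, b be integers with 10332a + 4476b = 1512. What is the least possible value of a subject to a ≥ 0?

173

gcd(10332, 4476) = 12  (10332 = 2×4476 + 1380, 4476 = 3×1380 + 336, 1380 = 4×336 + 36, 336 = 9×36 + 12, 36 = 3×12).
12 divides 1512, so solutions exist.
Back-substituting, 10332×(-120) + 4476×(277) = 12.
Scale by 1512/12 = 126: (a₀, b₀) = (-15120, 34902).
General solution: a = -15120 + 373t, b = 34902 - 861t for integer t.
a ≥ 0: smallest is -15120 mod 373 = 173 (at t = 41), with b = -399.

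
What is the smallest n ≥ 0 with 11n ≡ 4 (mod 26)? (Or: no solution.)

24

gcd(26, 11) = 1.
1 divides 4, so solutions exist.
By Bézout, 11·(-7) + 26·(3) = 1.
So 11·(-7) ≡ 1 (mod 26); multiply by 4: n ≡ -28 (mod 26).
Smallest nonnegative: n = -28 mod 26 = 24.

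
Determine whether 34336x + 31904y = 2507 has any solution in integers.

gcd(34336, 31904) = 32  (34336 = 1×31904 + 2432, 31904 = 13×2432 + 288, 2432 = 8×288 + 128, 288 = 2×128 + 32, 128 = 4×32).
32 does not divide 2507 (remainder 11), so no integer solutions.

no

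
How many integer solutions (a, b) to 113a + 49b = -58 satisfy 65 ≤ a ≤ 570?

11

gcd(113, 49) = 1.
By Bézout, 113×(-13) + 49×(30) = 1.
Particular solution: (19, -45).
General solution: a = 19 + 49t, b = -45 - 113t for integer t.
65 ≤ 19 + 49t ≤ 570 gives t ∈ [1, 11], which is 11 values.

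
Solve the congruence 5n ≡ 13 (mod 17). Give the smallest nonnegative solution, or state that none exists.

6

gcd(17, 5):
  17 = 3×5 + 2
  5 = 2×2 + 1
  2 = 2×1
so gcd(17, 5) = 1.
1 divides 13, so solutions exist.
Back-substitute for Bézout coefficients:
  1 = 5 - 2×2
  ... = 5×(7) + 17×(-2)
So 5×(7) ≡ 1 (mod 17); multiply by 13: n ≡ 91 (mod 17).
Smallest nonnegative: n = 91 mod 17 = 6.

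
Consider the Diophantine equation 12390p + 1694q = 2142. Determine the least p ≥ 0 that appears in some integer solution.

gcd(12390, 1694):
  12390 = 7×1694 + 532
  1694 = 3×532 + 98
  532 = 5×98 + 42
  98 = 2×42 + 14
  42 = 3×14
so gcd(12390, 1694) = 14.
14 divides 2142, so solutions exist.
Back-substitute for Bézout coefficients:
  14 = 98 - 2×42
  ... = 12390×(-35) + 1694×(256)
Scale by 2142/14 = 153: (p₀, q₀) = (-5355, 39168).
General solution: p = -5355 + 121t, q = 39168 - 885t for integer t.
p ≥ 0: smallest is -5355 mod 121 = 90 (at t = 45), with q = -657.

90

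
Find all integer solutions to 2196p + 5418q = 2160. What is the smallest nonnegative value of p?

75

gcd(5418, 2196):
  5418 = 2*2196 + 1026
  2196 = 2*1026 + 144
  1026 = 7*144 + 18
  144 = 8*18
so gcd(5418, 2196) = 18.
18 divides 2160, so solutions exist.
Back-substitute for Bézout coefficients:
  18 = 1026 - 7*144
  ... = 2196*(-37) + 5418*(15)
Scale by 2160/18 = 120: (p₀, q₀) = (-4440, 1800).
General solution: p = -4440 + 301t, q = 1800 - 122t for integer t.
p ≥ 0: smallest is -4440 mod 301 = 75 (at t = 15), with q = -30.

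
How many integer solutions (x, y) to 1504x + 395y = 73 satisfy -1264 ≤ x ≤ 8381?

25

gcd(1504, 395) = 1.
By Bézout, 1504*(-26) + 395*(99) = 1.
Particular solution: (77, -293).
General solution: x = 77 + 395t, y = -293 - 1504t for integer t.
-1264 ≤ 77 + 395t ≤ 8381 gives t ∈ [-3, 21], which is 25 values.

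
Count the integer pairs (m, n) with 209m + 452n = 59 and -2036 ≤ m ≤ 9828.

gcd(452, 209) = 1  (452 = 2×209 + 34, 209 = 6×34 + 5, 34 = 6×5 + 4, 5 = 1×4 + 1, 4 = 4×1).
Back-substituting, 209×(93) + 452×(-43) = 1.
Scale by 59: particular solution (5487, -2537); reduce m mod 452: (63, -29).
General solution: m = 63 + 452t, n = -29 - 209t for integer t.
-2036 ≤ 63 + 452t ≤ 9828 gives t ∈ [-4, 21], which is 26 values.

26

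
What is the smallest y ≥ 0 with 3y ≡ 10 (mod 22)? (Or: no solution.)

18

gcd(22, 3):
  22 = 7·3 + 1
  3 = 3·1
so gcd(22, 3) = 1.
1 divides 10, so solutions exist.
Back-substitute for Bézout coefficients:
  1 = 22 - 7·3
  ... = 3·(-7) + 22·(1)
So 3·(-7) ≡ 1 (mod 22); multiply by 10: y ≡ -70 (mod 22).
Smallest nonnegative: y = -70 mod 22 = 18.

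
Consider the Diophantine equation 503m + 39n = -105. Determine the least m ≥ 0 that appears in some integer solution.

gcd(503, 39):
  503 = 12·39 + 35
  39 = 1·35 + 4
  35 = 8·4 + 3
  4 = 1·3 + 1
  3 = 3·1
so gcd(503, 39) = 1.
1 divides -105, so solutions exist.
Back-substitute for Bézout coefficients:
  1 = 4 - 1·3
  ... = 503·(-10) + 39·(129)
Scale by -105/1 = -105: (m₀, n₀) = (1050, -13545).
General solution: m = 1050 + 39t, n = -13545 - 503t for integer t.
m ≥ 0: smallest is 1050 mod 39 = 36 (at t = -26), with n = -467.

36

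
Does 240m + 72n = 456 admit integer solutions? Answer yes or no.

yes

gcd(240, 72) = 24  (240 = 3·72 + 24, 72 = 3·24).
24 divides 456, so integer solutions exist.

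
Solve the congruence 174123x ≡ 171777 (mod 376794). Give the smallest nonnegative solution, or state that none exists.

no solution

gcd(376794, 174123) = 9.
9 does not divide 171777, so the congruence has no solution.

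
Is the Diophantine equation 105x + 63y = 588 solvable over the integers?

yes

gcd(105, 63) = 21  (105 = 1·63 + 42, 63 = 1·42 + 21, 42 = 2·21).
21 divides 588, so integer solutions exist.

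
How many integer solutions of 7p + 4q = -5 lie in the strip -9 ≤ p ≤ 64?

18

gcd(7, 4):
  7 = 1*4 + 3
  4 = 1*3 + 1
  3 = 3*1
so gcd(7, 4) = 1.
Back-substitute for Bézout coefficients:
  1 = 4 - 1*3
  ... = 7*(-1) + 4*(2)
Scale by -5: particular solution (5, -10); reduce p mod 4: (1, -3).
General solution: p = 1 + 4t, q = -3 - 7t for integer t.
-9 ≤ 1 + 4t ≤ 64 gives t ∈ [-2, 15], which is 18 values.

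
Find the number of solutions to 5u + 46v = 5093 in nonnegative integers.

22

gcd(46, 5) = 1  (46 = 9×5 + 1, 5 = 5×1).
Back-substituting, 5×(-9) + 46×(1) = 1.
Scale by 5093: one solution is (-45837, 5093). Reduce u mod 46: (25, 108).
General: u = 25 + 46t, v = 108 - 5t.
u ≥ 0 ⇒ t ≥ 0; v ≥ 0 ⇒ t ≤ 21. So t ∈ [0, 21]: 22 solutions.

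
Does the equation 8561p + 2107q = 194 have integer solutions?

no

gcd(8561, 2107) = 7.
7 does not divide 194 (remainder 5), so no integer solutions.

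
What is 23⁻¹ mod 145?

82

gcd(145, 23) = 1.
By Bézout, 23·(-63) + 145·(10) = 1.
So 23·-63 ≡ 1 (mod 145), and -63 mod 145 = 82.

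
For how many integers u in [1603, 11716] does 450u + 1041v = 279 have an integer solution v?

gcd(1041, 450) = 3  (1041 = 2×450 + 141, 450 = 3×141 + 27, 141 = 5×27 + 6, 27 = 4×6 + 3, 6 = 2×3).
Back-substituting, 450×(155) + 1041×(-67) = 3.
Scale by 93: particular solution (14415, -6231); reduce u mod 347: (188, -81).
General solution: u = 188 + 347t, v = -81 - 150t for integer t.
1603 ≤ 188 + 347t ≤ 11716 gives t ∈ [5, 33], which is 29 values.

29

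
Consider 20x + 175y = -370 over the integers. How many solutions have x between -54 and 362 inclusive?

12

gcd(175, 20) = 5  (175 = 8×20 + 15, 20 = 1×15 + 5, 15 = 3×5).
Back-substituting, 20×(9) + 175×(-1) = 5.
Scale by -74: particular solution (-666, 74); reduce x mod 35: (34, -6).
General solution: x = 34 + 35t, y = -6 - 4t for integer t.
-54 ≤ 34 + 35t ≤ 362 gives t ∈ [-2, 9], which is 12 values.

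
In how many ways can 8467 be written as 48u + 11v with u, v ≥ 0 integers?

gcd(48, 11) = 1.
By Bézout, 48*(3) + 11*(-13) = 1.
One solution: (2, 761).
General: u = 2 + 11t, v = 761 - 48t.
u ≥ 0 ⇒ t ≥ 0; v ≥ 0 ⇒ t ≤ 15. So t ∈ [0, 15]: 16 solutions.

16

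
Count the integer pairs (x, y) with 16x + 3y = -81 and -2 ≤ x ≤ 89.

gcd(16, 3) = 1  (16 = 5·3 + 1, 3 = 3·1).
Back-substituting, 16·(1) + 3·(-5) = 1.
Scale by -81: particular solution (-81, 405); reduce x mod 3: (0, -27).
General solution: x = 0 + 3t, y = -27 - 16t for integer t.
-2 ≤ 0 + 3t ≤ 89 gives t ∈ [0, 29], which is 30 values.

30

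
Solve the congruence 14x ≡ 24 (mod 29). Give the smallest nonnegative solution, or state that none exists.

10

gcd(29, 14) = 1  (29 = 2·14 + 1, 14 = 14·1).
1 divides 24, so solutions exist.
Back-substituting, 14·(-2) + 29·(1) = 1.
So 14·(-2) ≡ 1 (mod 29); multiply by 24: x ≡ -48 (mod 29).
Smallest nonnegative: x = -48 mod 29 = 10.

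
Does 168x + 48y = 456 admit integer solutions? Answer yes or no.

yes

gcd(168, 48):
  168 = 3×48 + 24
  48 = 2×24
so gcd(168, 48) = 24.
24 divides 456, so integer solutions exist.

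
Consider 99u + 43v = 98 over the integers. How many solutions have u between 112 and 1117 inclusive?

gcd(99, 43) = 1.
By Bézout, 99×(10) + 43×(-23) = 1.
Particular solution: (34, -76).
General solution: u = 34 + 43t, v = -76 - 99t for integer t.
112 ≤ 34 + 43t ≤ 1117 gives t ∈ [2, 25], which is 24 values.

24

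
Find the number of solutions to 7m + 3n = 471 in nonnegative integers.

gcd(7, 3) = 1.
By Bézout, 7*(1) + 3*(-2) = 1.
One solution: (0, 157).
General: m = 0 + 3t, n = 157 - 7t.
m ≥ 0 ⇒ t ≥ 0; n ≥ 0 ⇒ t ≤ 22. So t ∈ [0, 22]: 23 solutions.

23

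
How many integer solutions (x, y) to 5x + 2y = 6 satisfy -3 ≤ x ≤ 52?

28

gcd(5, 2) = 1.
By Bézout, 5*(1) + 2*(-2) = 1.
Particular solution: (0, 3).
General solution: x = 0 + 2t, y = 3 - 5t for integer t.
-3 ≤ 0 + 2t ≤ 52 gives t ∈ [-1, 26], which is 28 values.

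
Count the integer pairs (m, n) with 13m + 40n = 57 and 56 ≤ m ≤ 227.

4

gcd(40, 13) = 1  (40 = 3·13 + 1, 13 = 13·1).
Back-substituting, 13·(-3) + 40·(1) = 1.
Scale by 57: particular solution (-171, 57); reduce m mod 40: (29, -8).
General solution: m = 29 + 40t, n = -8 - 13t for integer t.
56 ≤ 29 + 40t ≤ 227 gives t ∈ [1, 4], which is 4 values.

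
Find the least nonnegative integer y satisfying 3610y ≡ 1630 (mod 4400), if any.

243

gcd(4400, 3610) = 10.
10 divides 1630, so solutions exist.
By Bézout, 3610×(-39) + 4400×(32) = 10.
So 3610×(-39) ≡ 10 (mod 4400); multiply by 163: y ≡ -6357 (mod 440).
Smallest nonnegative: y = -6357 mod 440 = 243.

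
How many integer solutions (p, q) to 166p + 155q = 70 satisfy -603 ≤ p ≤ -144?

3

gcd(166, 155):
  166 = 1*155 + 11
  155 = 14*11 + 1
  11 = 11*1
so gcd(166, 155) = 1.
Back-substitute for Bézout coefficients:
  1 = 155 - 14*11
  ... = 166*(-14) + 155*(15)
Scale by 70: particular solution (-980, 1050); reduce p mod 155: (105, -112).
General solution: p = 105 + 155t, q = -112 - 166t for integer t.
-603 ≤ 105 + 155t ≤ -144 gives t ∈ [-4, -2], which is 3 values.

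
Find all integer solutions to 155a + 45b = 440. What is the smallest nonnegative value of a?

gcd(155, 45) = 5.
5 divides 440, so solutions exist.
By Bézout, 155*(-2) + 45*(7) = 5.
Scale by 440/5 = 88: (a₀, b₀) = (-176, 616).
General solution: a = -176 + 9t, b = 616 - 31t for integer t.
a ≥ 0: smallest is -176 mod 9 = 4 (at t = 20), with b = -4.

4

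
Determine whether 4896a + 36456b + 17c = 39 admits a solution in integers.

yes

gcd(36456, 4896) = 24  (36456 = 7×4896 + 2184, 4896 = 2×2184 + 528, 2184 = 4×528 + 72, 528 = 7×72 + 24, 72 = 3×24).
gcd(24, 17) = 1.
1 divides 39, so integer solutions exist.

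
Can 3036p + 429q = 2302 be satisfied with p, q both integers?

no

gcd(3036, 429) = 33.
33 does not divide 2302 (remainder 25), so no integer solutions.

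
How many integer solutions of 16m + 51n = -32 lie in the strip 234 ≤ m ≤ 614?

8

gcd(51, 16):
  51 = 3*16 + 3
  16 = 5*3 + 1
  3 = 3*1
so gcd(51, 16) = 1.
Back-substitute for Bézout coefficients:
  1 = 16 - 5*3
  ... = 16*(16) + 51*(-5)
Scale by -32: particular solution (-512, 160); reduce m mod 51: (49, -16).
General solution: m = 49 + 51t, n = -16 - 16t for integer t.
234 ≤ 49 + 51t ≤ 614 gives t ∈ [4, 11], which is 8 values.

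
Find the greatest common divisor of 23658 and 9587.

gcd(23658, 9587):
  23658 = 2·9587 + 4484
  9587 = 2·4484 + 619
  4484 = 7·619 + 151
  619 = 4·151 + 15
  151 = 10·15 + 1
  15 = 15·1
so gcd(23658, 9587) = 1.

1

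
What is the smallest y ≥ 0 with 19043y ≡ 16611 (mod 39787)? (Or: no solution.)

13734

gcd(39787, 19043):
  39787 = 2*19043 + 1701
  19043 = 11*1701 + 332
  1701 = 5*332 + 41
  332 = 8*41 + 4
  41 = 10*4 + 1
  4 = 4*1
so gcd(39787, 19043) = 1.
1 divides 16611, so solutions exist.
Back-substitute for Bézout coefficients:
  1 = 41 - 10*4
  ... = 19043*(-9707) + 39787*(4646)
So 19043*(-9707) ≡ 1 (mod 39787); multiply by 16611: y ≡ -161242977 (mod 39787).
Smallest nonnegative: y = -161242977 mod 39787 = 13734.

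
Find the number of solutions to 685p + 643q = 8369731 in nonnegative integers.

19

gcd(685, 643) = 1.
By Bézout, 685×(-199) + 643×(212) = 1.
One solution: (577, 12402).
General: p = 577 + 643t, q = 12402 - 685t.
p ≥ 0 ⇒ t ≥ 0; q ≥ 0 ⇒ t ≤ 18. So t ∈ [0, 18]: 19 solutions.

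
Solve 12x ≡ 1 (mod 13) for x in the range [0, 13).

12

gcd(13, 12) = 1  (13 = 1·12 + 1, 12 = 12·1).
Back-substituting, 12·(-1) + 13·(1) = 1.
So 12·-1 ≡ 1 (mod 13), and -1 mod 13 = 12.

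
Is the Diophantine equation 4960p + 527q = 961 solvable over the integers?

yes

gcd(4960, 527) = 31  (4960 = 9·527 + 217, 527 = 2·217 + 93, 217 = 2·93 + 31, 93 = 3·31).
31 divides 961, so integer solutions exist.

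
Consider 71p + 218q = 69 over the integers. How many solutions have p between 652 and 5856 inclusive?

24

gcd(218, 71):
  218 = 3*71 + 5
  71 = 14*5 + 1
  5 = 5*1
so gcd(218, 71) = 1.
Back-substitute for Bézout coefficients:
  1 = 71 - 14*5
  ... = 71*(43) + 218*(-14)
Scale by 69: particular solution (2967, -966); reduce p mod 218: (133, -43).
General solution: p = 133 + 218t, q = -43 - 71t for integer t.
652 ≤ 133 + 218t ≤ 5856 gives t ∈ [3, 26], which is 24 values.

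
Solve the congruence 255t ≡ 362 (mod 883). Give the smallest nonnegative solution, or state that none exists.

784

gcd(883, 255) = 1.
1 divides 362, so solutions exist.
By Bézout, 255*(-232) + 883*(67) = 1.
So 255*(-232) ≡ 1 (mod 883); multiply by 362: t ≡ -83984 (mod 883).
Smallest nonnegative: t = -83984 mod 883 = 784.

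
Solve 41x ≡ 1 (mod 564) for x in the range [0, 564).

509

gcd(564, 41):
  564 = 13·41 + 31
  41 = 1·31 + 10
  31 = 3·10 + 1
  10 = 10·1
so gcd(564, 41) = 1.
Back-substitute for Bézout coefficients:
  1 = 31 - 3·10
  ... = 41·(-55) + 564·(4)
So 41·-55 ≡ 1 (mod 564), and -55 mod 564 = 509.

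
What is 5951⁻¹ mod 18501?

17102

gcd(18501, 5951):
  18501 = 3*5951 + 648
  5951 = 9*648 + 119
  648 = 5*119 + 53
  119 = 2*53 + 13
  53 = 4*13 + 1
  13 = 13*1
so gcd(18501, 5951) = 1.
Back-substitute for Bézout coefficients:
  1 = 53 - 4*13
  ... = 5951*(-1399) + 18501*(450)
So 5951*-1399 ≡ 1 (mod 18501), and -1399 mod 18501 = 17102.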